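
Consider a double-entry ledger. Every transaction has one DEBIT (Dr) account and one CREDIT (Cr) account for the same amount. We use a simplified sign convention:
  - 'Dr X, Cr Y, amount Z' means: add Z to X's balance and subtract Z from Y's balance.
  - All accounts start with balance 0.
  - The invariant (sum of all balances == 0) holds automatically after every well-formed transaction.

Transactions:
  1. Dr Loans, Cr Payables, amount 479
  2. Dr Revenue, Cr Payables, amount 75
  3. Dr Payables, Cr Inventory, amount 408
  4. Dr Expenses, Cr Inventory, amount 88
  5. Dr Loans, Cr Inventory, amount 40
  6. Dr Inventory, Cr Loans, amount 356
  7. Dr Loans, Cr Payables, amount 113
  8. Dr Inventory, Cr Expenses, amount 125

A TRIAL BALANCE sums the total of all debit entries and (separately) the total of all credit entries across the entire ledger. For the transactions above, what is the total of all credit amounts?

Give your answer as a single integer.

Answer: 1684

Derivation:
Txn 1: credit+=479
Txn 2: credit+=75
Txn 3: credit+=408
Txn 4: credit+=88
Txn 5: credit+=40
Txn 6: credit+=356
Txn 7: credit+=113
Txn 8: credit+=125
Total credits = 1684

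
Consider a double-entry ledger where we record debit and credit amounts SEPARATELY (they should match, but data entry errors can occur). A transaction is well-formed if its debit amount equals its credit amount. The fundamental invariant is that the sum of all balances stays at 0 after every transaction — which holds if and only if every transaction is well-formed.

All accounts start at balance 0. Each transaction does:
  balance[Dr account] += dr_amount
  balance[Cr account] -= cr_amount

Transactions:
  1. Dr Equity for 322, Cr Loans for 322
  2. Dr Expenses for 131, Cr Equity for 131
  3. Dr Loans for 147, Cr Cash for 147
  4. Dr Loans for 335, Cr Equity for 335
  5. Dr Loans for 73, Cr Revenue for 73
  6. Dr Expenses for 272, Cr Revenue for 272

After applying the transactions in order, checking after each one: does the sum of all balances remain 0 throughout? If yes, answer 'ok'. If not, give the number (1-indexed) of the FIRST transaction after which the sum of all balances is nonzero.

After txn 1: dr=322 cr=322 sum_balances=0
After txn 2: dr=131 cr=131 sum_balances=0
After txn 3: dr=147 cr=147 sum_balances=0
After txn 4: dr=335 cr=335 sum_balances=0
After txn 5: dr=73 cr=73 sum_balances=0
After txn 6: dr=272 cr=272 sum_balances=0

Answer: ok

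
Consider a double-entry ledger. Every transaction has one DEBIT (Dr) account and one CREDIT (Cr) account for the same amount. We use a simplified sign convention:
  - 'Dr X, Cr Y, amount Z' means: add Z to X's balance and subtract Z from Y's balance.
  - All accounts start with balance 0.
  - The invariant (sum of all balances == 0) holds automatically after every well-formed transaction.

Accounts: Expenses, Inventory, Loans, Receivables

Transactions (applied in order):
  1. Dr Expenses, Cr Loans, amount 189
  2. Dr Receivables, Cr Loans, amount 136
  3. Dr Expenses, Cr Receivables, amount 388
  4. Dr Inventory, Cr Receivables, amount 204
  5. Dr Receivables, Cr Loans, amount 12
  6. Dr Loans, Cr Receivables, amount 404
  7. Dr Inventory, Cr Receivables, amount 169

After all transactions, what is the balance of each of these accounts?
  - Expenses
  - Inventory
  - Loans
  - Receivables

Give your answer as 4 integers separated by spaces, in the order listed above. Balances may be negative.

After txn 1 (Dr Expenses, Cr Loans, amount 189): Expenses=189 Loans=-189
After txn 2 (Dr Receivables, Cr Loans, amount 136): Expenses=189 Loans=-325 Receivables=136
After txn 3 (Dr Expenses, Cr Receivables, amount 388): Expenses=577 Loans=-325 Receivables=-252
After txn 4 (Dr Inventory, Cr Receivables, amount 204): Expenses=577 Inventory=204 Loans=-325 Receivables=-456
After txn 5 (Dr Receivables, Cr Loans, amount 12): Expenses=577 Inventory=204 Loans=-337 Receivables=-444
After txn 6 (Dr Loans, Cr Receivables, amount 404): Expenses=577 Inventory=204 Loans=67 Receivables=-848
After txn 7 (Dr Inventory, Cr Receivables, amount 169): Expenses=577 Inventory=373 Loans=67 Receivables=-1017

Answer: 577 373 67 -1017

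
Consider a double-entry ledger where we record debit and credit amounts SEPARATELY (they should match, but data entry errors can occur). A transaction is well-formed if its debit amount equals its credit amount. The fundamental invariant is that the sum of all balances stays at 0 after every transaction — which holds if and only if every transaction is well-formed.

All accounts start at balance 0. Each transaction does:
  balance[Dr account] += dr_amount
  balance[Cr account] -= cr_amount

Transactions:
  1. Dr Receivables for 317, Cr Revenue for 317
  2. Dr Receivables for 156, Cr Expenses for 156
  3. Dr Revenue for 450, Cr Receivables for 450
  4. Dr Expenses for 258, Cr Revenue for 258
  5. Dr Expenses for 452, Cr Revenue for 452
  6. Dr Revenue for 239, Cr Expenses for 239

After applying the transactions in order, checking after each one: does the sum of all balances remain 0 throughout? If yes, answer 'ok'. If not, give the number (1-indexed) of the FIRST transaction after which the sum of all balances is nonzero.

Answer: ok

Derivation:
After txn 1: dr=317 cr=317 sum_balances=0
After txn 2: dr=156 cr=156 sum_balances=0
After txn 3: dr=450 cr=450 sum_balances=0
After txn 4: dr=258 cr=258 sum_balances=0
After txn 5: dr=452 cr=452 sum_balances=0
After txn 6: dr=239 cr=239 sum_balances=0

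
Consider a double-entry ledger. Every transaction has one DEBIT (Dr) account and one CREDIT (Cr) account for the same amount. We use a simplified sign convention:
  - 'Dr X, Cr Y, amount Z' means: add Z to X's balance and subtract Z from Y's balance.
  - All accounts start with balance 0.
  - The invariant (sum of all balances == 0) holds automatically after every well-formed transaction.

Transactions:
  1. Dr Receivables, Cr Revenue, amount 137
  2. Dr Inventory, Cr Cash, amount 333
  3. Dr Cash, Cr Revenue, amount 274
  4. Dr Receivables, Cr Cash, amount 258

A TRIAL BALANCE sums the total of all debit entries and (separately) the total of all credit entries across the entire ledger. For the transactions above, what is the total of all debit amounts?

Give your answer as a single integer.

Answer: 1002

Derivation:
Txn 1: debit+=137
Txn 2: debit+=333
Txn 3: debit+=274
Txn 4: debit+=258
Total debits = 1002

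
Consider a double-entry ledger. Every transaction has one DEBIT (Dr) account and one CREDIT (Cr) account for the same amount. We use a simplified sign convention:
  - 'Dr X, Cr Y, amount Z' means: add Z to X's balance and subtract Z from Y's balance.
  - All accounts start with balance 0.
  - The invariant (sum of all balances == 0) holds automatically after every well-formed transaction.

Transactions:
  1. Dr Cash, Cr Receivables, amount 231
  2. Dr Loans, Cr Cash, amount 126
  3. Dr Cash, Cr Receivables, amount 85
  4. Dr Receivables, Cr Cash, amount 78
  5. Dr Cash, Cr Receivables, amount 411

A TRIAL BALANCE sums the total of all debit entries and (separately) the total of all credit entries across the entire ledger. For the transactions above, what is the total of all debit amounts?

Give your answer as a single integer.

Txn 1: debit+=231
Txn 2: debit+=126
Txn 3: debit+=85
Txn 4: debit+=78
Txn 5: debit+=411
Total debits = 931

Answer: 931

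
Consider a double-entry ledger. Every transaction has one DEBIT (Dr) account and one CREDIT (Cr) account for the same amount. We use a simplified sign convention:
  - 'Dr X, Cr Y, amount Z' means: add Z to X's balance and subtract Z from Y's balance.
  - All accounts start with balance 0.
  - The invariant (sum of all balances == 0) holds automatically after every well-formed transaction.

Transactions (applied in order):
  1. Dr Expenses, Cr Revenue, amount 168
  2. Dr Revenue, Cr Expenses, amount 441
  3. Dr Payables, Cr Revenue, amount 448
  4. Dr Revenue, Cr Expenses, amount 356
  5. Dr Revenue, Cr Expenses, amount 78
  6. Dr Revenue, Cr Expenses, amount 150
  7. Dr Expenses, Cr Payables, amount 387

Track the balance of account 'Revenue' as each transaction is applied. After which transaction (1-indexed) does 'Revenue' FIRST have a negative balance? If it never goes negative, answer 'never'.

Answer: 1

Derivation:
After txn 1: Revenue=-168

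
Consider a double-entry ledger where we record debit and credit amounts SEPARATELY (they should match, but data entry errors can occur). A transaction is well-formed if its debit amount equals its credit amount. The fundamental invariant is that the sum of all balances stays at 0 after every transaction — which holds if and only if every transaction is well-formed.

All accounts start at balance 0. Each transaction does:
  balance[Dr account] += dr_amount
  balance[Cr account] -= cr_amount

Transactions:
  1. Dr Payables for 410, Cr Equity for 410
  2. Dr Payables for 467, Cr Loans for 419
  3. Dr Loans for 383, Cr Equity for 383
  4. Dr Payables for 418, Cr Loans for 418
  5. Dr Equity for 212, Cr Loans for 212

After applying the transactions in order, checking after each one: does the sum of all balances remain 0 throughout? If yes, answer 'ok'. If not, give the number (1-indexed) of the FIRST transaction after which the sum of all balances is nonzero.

After txn 1: dr=410 cr=410 sum_balances=0
After txn 2: dr=467 cr=419 sum_balances=48
After txn 3: dr=383 cr=383 sum_balances=48
After txn 4: dr=418 cr=418 sum_balances=48
After txn 5: dr=212 cr=212 sum_balances=48

Answer: 2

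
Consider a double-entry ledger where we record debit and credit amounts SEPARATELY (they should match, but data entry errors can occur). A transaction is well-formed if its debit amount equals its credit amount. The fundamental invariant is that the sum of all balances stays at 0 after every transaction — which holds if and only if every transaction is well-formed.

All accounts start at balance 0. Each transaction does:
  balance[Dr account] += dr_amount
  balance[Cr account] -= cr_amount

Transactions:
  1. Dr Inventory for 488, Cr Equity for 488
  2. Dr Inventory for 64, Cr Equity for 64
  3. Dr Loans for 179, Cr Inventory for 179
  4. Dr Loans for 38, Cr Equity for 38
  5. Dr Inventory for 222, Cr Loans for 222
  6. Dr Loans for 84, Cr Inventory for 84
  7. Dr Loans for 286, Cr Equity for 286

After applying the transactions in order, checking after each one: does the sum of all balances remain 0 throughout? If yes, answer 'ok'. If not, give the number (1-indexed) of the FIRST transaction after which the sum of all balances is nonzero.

After txn 1: dr=488 cr=488 sum_balances=0
After txn 2: dr=64 cr=64 sum_balances=0
After txn 3: dr=179 cr=179 sum_balances=0
After txn 4: dr=38 cr=38 sum_balances=0
After txn 5: dr=222 cr=222 sum_balances=0
After txn 6: dr=84 cr=84 sum_balances=0
After txn 7: dr=286 cr=286 sum_balances=0

Answer: ok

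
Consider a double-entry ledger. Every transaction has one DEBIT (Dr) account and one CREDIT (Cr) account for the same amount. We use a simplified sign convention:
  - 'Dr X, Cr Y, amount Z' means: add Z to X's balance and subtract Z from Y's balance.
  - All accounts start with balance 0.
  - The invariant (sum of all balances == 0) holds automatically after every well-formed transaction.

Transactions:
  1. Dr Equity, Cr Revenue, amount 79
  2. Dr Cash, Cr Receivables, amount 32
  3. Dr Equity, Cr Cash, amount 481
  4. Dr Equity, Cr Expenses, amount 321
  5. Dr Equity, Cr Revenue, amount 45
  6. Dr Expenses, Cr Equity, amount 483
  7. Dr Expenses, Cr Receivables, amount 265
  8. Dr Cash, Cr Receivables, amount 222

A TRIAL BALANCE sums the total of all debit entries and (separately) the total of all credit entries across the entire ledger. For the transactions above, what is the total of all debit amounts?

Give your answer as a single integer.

Answer: 1928

Derivation:
Txn 1: debit+=79
Txn 2: debit+=32
Txn 3: debit+=481
Txn 4: debit+=321
Txn 5: debit+=45
Txn 6: debit+=483
Txn 7: debit+=265
Txn 8: debit+=222
Total debits = 1928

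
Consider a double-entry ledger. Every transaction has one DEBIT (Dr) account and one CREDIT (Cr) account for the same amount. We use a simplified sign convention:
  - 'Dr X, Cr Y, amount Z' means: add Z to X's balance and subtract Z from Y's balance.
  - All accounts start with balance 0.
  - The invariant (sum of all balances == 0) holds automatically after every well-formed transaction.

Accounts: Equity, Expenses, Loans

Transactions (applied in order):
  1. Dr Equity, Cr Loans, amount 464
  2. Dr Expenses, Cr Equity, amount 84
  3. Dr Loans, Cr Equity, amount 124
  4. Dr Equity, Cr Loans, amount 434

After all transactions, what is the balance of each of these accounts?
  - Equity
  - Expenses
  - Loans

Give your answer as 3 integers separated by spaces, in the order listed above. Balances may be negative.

After txn 1 (Dr Equity, Cr Loans, amount 464): Equity=464 Loans=-464
After txn 2 (Dr Expenses, Cr Equity, amount 84): Equity=380 Expenses=84 Loans=-464
After txn 3 (Dr Loans, Cr Equity, amount 124): Equity=256 Expenses=84 Loans=-340
After txn 4 (Dr Equity, Cr Loans, amount 434): Equity=690 Expenses=84 Loans=-774

Answer: 690 84 -774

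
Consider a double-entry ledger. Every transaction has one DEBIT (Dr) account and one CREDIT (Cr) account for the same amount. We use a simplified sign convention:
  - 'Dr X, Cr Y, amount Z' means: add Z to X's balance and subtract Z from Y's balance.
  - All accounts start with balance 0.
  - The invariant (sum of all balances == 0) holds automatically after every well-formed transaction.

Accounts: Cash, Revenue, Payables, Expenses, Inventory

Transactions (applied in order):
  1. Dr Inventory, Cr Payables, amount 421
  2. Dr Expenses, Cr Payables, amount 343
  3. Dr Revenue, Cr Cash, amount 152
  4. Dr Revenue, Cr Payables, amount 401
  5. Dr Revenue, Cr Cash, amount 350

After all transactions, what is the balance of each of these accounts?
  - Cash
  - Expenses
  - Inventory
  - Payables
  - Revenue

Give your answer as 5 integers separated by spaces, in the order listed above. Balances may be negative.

After txn 1 (Dr Inventory, Cr Payables, amount 421): Inventory=421 Payables=-421
After txn 2 (Dr Expenses, Cr Payables, amount 343): Expenses=343 Inventory=421 Payables=-764
After txn 3 (Dr Revenue, Cr Cash, amount 152): Cash=-152 Expenses=343 Inventory=421 Payables=-764 Revenue=152
After txn 4 (Dr Revenue, Cr Payables, amount 401): Cash=-152 Expenses=343 Inventory=421 Payables=-1165 Revenue=553
After txn 5 (Dr Revenue, Cr Cash, amount 350): Cash=-502 Expenses=343 Inventory=421 Payables=-1165 Revenue=903

Answer: -502 343 421 -1165 903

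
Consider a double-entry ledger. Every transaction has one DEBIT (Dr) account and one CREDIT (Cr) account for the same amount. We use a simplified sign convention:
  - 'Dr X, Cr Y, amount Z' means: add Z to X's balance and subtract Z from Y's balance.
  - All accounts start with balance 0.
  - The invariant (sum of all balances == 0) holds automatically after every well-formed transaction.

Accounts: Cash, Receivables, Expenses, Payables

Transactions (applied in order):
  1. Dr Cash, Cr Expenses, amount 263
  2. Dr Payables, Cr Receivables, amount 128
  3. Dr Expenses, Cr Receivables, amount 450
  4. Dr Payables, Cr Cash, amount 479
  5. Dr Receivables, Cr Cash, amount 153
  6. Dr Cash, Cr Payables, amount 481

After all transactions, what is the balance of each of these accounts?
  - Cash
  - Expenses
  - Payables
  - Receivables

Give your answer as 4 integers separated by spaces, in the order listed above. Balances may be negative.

After txn 1 (Dr Cash, Cr Expenses, amount 263): Cash=263 Expenses=-263
After txn 2 (Dr Payables, Cr Receivables, amount 128): Cash=263 Expenses=-263 Payables=128 Receivables=-128
After txn 3 (Dr Expenses, Cr Receivables, amount 450): Cash=263 Expenses=187 Payables=128 Receivables=-578
After txn 4 (Dr Payables, Cr Cash, amount 479): Cash=-216 Expenses=187 Payables=607 Receivables=-578
After txn 5 (Dr Receivables, Cr Cash, amount 153): Cash=-369 Expenses=187 Payables=607 Receivables=-425
After txn 6 (Dr Cash, Cr Payables, amount 481): Cash=112 Expenses=187 Payables=126 Receivables=-425

Answer: 112 187 126 -425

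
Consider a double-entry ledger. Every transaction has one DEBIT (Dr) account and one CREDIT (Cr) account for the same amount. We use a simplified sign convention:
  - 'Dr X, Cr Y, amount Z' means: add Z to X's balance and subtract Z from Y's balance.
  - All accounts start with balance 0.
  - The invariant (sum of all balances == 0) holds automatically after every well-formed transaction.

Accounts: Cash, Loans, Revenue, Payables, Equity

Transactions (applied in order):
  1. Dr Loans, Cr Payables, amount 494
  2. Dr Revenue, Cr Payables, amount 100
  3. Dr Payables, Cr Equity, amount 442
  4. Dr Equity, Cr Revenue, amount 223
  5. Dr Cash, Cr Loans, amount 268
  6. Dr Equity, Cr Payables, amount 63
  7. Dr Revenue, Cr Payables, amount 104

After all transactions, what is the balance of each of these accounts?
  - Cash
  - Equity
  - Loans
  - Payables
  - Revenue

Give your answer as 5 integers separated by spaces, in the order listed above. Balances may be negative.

After txn 1 (Dr Loans, Cr Payables, amount 494): Loans=494 Payables=-494
After txn 2 (Dr Revenue, Cr Payables, amount 100): Loans=494 Payables=-594 Revenue=100
After txn 3 (Dr Payables, Cr Equity, amount 442): Equity=-442 Loans=494 Payables=-152 Revenue=100
After txn 4 (Dr Equity, Cr Revenue, amount 223): Equity=-219 Loans=494 Payables=-152 Revenue=-123
After txn 5 (Dr Cash, Cr Loans, amount 268): Cash=268 Equity=-219 Loans=226 Payables=-152 Revenue=-123
After txn 6 (Dr Equity, Cr Payables, amount 63): Cash=268 Equity=-156 Loans=226 Payables=-215 Revenue=-123
After txn 7 (Dr Revenue, Cr Payables, amount 104): Cash=268 Equity=-156 Loans=226 Payables=-319 Revenue=-19

Answer: 268 -156 226 -319 -19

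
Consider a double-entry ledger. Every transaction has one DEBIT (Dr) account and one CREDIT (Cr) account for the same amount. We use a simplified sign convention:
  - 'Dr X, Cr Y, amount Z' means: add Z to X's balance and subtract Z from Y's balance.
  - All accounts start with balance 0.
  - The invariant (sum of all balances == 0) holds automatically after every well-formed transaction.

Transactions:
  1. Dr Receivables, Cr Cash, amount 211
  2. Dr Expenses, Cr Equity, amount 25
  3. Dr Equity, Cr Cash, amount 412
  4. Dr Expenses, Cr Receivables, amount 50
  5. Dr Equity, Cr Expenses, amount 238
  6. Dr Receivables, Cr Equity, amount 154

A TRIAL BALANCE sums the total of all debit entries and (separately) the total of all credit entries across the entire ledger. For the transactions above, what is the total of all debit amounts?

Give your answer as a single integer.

Txn 1: debit+=211
Txn 2: debit+=25
Txn 3: debit+=412
Txn 4: debit+=50
Txn 5: debit+=238
Txn 6: debit+=154
Total debits = 1090

Answer: 1090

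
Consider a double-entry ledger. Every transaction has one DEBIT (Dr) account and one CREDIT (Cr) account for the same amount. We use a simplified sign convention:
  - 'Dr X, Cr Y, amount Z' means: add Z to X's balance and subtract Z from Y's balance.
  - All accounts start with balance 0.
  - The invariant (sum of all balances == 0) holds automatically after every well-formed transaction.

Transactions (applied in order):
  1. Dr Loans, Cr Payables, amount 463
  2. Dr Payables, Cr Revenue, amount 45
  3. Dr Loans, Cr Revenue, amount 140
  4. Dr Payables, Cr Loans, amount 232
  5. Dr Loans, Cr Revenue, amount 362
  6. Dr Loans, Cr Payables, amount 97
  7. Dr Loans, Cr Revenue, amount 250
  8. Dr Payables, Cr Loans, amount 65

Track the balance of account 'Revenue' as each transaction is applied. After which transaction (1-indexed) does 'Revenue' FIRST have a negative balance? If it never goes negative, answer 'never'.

Answer: 2

Derivation:
After txn 1: Revenue=0
After txn 2: Revenue=-45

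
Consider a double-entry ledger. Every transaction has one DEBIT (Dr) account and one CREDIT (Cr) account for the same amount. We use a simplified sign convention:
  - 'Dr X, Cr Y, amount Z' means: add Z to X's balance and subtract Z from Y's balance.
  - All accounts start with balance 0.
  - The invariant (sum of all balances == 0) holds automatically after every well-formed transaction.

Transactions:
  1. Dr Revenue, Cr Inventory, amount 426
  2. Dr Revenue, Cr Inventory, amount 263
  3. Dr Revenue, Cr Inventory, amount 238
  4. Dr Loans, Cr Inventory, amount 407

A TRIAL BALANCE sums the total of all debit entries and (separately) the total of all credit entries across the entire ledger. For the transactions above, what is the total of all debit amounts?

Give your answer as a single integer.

Answer: 1334

Derivation:
Txn 1: debit+=426
Txn 2: debit+=263
Txn 3: debit+=238
Txn 4: debit+=407
Total debits = 1334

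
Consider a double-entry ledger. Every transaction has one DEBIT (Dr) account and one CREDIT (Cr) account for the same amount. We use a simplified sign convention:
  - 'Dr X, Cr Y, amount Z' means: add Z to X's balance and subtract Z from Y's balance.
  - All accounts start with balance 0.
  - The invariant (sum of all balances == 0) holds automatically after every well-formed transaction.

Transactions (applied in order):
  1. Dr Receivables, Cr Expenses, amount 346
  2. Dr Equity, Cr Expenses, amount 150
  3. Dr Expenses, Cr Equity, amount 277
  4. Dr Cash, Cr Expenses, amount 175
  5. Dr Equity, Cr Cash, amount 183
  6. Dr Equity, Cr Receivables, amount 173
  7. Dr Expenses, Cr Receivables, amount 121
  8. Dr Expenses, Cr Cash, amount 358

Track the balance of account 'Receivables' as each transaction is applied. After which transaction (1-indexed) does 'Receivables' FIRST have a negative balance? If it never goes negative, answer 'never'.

After txn 1: Receivables=346
After txn 2: Receivables=346
After txn 3: Receivables=346
After txn 4: Receivables=346
After txn 5: Receivables=346
After txn 6: Receivables=173
After txn 7: Receivables=52
After txn 8: Receivables=52

Answer: never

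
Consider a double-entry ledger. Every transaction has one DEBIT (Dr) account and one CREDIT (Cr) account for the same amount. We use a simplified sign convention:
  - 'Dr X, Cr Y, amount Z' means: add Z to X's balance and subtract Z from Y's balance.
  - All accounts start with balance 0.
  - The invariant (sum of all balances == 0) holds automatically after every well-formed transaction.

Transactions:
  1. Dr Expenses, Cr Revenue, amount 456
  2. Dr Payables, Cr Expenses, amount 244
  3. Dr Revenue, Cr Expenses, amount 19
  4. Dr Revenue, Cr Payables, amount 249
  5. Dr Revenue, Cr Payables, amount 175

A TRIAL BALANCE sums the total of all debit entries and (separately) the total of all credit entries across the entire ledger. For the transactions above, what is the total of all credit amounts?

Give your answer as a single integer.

Answer: 1143

Derivation:
Txn 1: credit+=456
Txn 2: credit+=244
Txn 3: credit+=19
Txn 4: credit+=249
Txn 5: credit+=175
Total credits = 1143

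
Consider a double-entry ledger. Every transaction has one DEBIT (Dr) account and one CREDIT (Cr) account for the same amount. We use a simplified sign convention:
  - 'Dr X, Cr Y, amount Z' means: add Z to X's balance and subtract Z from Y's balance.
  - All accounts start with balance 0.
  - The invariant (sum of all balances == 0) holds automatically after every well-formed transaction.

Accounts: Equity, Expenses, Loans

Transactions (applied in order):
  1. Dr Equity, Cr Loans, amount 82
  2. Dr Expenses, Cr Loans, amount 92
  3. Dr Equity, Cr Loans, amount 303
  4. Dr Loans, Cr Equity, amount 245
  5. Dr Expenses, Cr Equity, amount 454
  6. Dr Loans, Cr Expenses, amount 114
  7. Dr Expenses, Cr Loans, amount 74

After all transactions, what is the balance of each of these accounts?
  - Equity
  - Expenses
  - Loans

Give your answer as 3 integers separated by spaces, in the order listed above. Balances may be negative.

After txn 1 (Dr Equity, Cr Loans, amount 82): Equity=82 Loans=-82
After txn 2 (Dr Expenses, Cr Loans, amount 92): Equity=82 Expenses=92 Loans=-174
After txn 3 (Dr Equity, Cr Loans, amount 303): Equity=385 Expenses=92 Loans=-477
After txn 4 (Dr Loans, Cr Equity, amount 245): Equity=140 Expenses=92 Loans=-232
After txn 5 (Dr Expenses, Cr Equity, amount 454): Equity=-314 Expenses=546 Loans=-232
After txn 6 (Dr Loans, Cr Expenses, amount 114): Equity=-314 Expenses=432 Loans=-118
After txn 7 (Dr Expenses, Cr Loans, amount 74): Equity=-314 Expenses=506 Loans=-192

Answer: -314 506 -192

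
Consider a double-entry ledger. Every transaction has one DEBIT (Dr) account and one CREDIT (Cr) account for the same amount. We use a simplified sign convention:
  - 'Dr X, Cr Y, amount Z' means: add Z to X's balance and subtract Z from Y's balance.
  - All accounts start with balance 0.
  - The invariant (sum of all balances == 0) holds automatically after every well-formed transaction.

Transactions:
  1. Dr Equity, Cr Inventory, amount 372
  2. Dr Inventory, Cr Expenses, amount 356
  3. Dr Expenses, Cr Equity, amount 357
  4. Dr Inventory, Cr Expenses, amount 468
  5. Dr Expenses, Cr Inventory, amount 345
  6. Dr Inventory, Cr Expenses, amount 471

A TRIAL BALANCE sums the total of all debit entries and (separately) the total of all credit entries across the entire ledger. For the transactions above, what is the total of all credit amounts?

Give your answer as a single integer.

Answer: 2369

Derivation:
Txn 1: credit+=372
Txn 2: credit+=356
Txn 3: credit+=357
Txn 4: credit+=468
Txn 5: credit+=345
Txn 6: credit+=471
Total credits = 2369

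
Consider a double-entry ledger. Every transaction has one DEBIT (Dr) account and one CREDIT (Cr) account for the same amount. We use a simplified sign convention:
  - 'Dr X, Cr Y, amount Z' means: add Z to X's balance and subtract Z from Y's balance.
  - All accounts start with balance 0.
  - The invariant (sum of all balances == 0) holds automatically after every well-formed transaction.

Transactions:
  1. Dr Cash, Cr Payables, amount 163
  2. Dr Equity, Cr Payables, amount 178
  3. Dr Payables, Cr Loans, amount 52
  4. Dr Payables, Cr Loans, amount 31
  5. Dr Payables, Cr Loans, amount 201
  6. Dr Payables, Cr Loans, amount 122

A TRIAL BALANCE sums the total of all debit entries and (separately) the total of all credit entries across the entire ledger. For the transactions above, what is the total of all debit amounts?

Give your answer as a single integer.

Txn 1: debit+=163
Txn 2: debit+=178
Txn 3: debit+=52
Txn 4: debit+=31
Txn 5: debit+=201
Txn 6: debit+=122
Total debits = 747

Answer: 747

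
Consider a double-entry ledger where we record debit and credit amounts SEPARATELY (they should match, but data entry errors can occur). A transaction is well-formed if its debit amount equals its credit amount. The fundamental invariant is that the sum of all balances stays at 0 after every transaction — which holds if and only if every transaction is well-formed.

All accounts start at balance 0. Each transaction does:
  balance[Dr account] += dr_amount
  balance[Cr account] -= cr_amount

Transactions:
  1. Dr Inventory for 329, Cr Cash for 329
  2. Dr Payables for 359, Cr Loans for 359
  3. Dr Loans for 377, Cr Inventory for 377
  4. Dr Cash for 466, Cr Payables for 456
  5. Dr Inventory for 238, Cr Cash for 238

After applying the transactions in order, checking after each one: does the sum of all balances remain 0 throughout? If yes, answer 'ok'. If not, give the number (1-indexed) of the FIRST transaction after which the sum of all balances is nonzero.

After txn 1: dr=329 cr=329 sum_balances=0
After txn 2: dr=359 cr=359 sum_balances=0
After txn 3: dr=377 cr=377 sum_balances=0
After txn 4: dr=466 cr=456 sum_balances=10
After txn 5: dr=238 cr=238 sum_balances=10

Answer: 4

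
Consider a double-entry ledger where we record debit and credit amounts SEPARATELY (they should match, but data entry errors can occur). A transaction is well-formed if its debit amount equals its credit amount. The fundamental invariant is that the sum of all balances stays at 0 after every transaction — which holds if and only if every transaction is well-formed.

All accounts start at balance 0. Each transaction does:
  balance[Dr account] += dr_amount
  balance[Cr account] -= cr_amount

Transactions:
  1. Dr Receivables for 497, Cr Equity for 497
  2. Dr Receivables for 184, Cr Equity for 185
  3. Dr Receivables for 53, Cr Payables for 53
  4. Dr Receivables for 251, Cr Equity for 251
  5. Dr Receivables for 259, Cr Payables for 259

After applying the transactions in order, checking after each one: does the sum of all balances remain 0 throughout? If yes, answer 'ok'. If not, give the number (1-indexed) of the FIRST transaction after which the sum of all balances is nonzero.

Answer: 2

Derivation:
After txn 1: dr=497 cr=497 sum_balances=0
After txn 2: dr=184 cr=185 sum_balances=-1
After txn 3: dr=53 cr=53 sum_balances=-1
After txn 4: dr=251 cr=251 sum_balances=-1
After txn 5: dr=259 cr=259 sum_balances=-1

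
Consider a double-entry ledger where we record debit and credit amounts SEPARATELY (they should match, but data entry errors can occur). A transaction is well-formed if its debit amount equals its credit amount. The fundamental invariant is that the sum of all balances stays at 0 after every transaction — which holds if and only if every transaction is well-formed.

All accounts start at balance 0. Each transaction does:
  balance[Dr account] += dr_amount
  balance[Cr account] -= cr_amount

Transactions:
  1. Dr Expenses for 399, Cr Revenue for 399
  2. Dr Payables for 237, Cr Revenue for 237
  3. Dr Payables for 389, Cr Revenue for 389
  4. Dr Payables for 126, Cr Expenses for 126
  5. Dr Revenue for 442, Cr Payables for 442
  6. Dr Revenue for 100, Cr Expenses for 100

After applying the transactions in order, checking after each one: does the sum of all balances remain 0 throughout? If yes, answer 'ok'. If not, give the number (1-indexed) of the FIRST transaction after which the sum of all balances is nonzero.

After txn 1: dr=399 cr=399 sum_balances=0
After txn 2: dr=237 cr=237 sum_balances=0
After txn 3: dr=389 cr=389 sum_balances=0
After txn 4: dr=126 cr=126 sum_balances=0
After txn 5: dr=442 cr=442 sum_balances=0
After txn 6: dr=100 cr=100 sum_balances=0

Answer: ok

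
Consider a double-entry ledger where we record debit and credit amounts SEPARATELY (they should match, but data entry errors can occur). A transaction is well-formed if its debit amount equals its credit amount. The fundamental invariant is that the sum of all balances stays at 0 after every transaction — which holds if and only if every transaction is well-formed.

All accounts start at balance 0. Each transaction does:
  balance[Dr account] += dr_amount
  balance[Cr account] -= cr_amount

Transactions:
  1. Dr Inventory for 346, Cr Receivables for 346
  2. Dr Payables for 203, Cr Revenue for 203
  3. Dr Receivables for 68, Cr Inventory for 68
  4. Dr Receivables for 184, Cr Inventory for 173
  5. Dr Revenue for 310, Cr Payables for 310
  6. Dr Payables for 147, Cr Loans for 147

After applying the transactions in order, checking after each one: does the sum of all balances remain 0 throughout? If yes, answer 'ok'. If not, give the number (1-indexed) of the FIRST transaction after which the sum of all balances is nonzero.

Answer: 4

Derivation:
After txn 1: dr=346 cr=346 sum_balances=0
After txn 2: dr=203 cr=203 sum_balances=0
After txn 3: dr=68 cr=68 sum_balances=0
After txn 4: dr=184 cr=173 sum_balances=11
After txn 5: dr=310 cr=310 sum_balances=11
After txn 6: dr=147 cr=147 sum_balances=11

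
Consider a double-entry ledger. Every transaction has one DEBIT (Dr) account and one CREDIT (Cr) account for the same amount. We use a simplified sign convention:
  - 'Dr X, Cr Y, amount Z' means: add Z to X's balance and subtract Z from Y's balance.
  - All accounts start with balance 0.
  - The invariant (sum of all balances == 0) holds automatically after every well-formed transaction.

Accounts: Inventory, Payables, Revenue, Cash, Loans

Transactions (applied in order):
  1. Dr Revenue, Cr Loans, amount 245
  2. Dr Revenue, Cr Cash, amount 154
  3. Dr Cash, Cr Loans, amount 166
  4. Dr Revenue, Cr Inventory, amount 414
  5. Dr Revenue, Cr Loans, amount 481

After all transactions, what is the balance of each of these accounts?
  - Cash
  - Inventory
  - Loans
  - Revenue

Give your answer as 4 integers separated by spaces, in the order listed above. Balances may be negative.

Answer: 12 -414 -892 1294

Derivation:
After txn 1 (Dr Revenue, Cr Loans, amount 245): Loans=-245 Revenue=245
After txn 2 (Dr Revenue, Cr Cash, amount 154): Cash=-154 Loans=-245 Revenue=399
After txn 3 (Dr Cash, Cr Loans, amount 166): Cash=12 Loans=-411 Revenue=399
After txn 4 (Dr Revenue, Cr Inventory, amount 414): Cash=12 Inventory=-414 Loans=-411 Revenue=813
After txn 5 (Dr Revenue, Cr Loans, amount 481): Cash=12 Inventory=-414 Loans=-892 Revenue=1294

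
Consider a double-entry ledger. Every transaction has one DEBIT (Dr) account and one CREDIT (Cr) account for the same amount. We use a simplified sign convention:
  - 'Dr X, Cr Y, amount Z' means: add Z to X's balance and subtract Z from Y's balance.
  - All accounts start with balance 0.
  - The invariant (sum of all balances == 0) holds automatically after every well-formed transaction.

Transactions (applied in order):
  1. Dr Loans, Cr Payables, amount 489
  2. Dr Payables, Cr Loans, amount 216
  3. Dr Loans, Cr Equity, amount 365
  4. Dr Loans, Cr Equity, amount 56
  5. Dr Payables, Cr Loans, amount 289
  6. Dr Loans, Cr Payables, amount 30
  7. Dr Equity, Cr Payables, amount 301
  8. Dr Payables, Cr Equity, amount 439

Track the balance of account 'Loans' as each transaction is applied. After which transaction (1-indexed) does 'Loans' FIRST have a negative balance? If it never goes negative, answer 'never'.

Answer: never

Derivation:
After txn 1: Loans=489
After txn 2: Loans=273
After txn 3: Loans=638
After txn 4: Loans=694
After txn 5: Loans=405
After txn 6: Loans=435
After txn 7: Loans=435
After txn 8: Loans=435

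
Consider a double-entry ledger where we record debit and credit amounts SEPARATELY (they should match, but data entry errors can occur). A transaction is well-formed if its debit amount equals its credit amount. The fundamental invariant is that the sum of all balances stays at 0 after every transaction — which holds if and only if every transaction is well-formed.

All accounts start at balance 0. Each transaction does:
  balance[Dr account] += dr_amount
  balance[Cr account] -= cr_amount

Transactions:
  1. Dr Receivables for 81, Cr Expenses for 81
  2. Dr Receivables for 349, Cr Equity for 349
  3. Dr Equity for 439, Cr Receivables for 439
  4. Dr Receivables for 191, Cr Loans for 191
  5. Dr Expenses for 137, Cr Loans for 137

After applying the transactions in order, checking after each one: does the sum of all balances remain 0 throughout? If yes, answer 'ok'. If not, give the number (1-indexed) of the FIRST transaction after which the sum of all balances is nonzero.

After txn 1: dr=81 cr=81 sum_balances=0
After txn 2: dr=349 cr=349 sum_balances=0
After txn 3: dr=439 cr=439 sum_balances=0
After txn 4: dr=191 cr=191 sum_balances=0
After txn 5: dr=137 cr=137 sum_balances=0

Answer: ok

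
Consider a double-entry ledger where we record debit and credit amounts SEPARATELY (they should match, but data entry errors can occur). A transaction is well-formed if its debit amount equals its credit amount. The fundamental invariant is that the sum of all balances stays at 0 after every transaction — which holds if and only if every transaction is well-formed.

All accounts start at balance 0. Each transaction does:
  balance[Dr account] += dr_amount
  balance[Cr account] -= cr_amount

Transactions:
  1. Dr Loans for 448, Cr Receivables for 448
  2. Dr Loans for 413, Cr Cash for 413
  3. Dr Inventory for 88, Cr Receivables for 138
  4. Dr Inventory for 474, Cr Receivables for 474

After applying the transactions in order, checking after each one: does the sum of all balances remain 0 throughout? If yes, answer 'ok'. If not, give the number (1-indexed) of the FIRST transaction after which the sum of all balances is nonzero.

Answer: 3

Derivation:
After txn 1: dr=448 cr=448 sum_balances=0
After txn 2: dr=413 cr=413 sum_balances=0
After txn 3: dr=88 cr=138 sum_balances=-50
After txn 4: dr=474 cr=474 sum_balances=-50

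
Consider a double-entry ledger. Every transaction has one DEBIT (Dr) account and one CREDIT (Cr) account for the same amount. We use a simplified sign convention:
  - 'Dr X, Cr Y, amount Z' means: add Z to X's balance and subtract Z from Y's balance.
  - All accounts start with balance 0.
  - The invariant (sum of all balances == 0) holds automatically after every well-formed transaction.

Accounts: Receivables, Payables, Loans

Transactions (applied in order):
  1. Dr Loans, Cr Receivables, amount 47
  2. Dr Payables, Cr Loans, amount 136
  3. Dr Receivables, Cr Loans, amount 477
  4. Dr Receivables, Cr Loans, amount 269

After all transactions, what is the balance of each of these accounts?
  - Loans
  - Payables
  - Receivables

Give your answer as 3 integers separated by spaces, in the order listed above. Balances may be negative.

Answer: -835 136 699

Derivation:
After txn 1 (Dr Loans, Cr Receivables, amount 47): Loans=47 Receivables=-47
After txn 2 (Dr Payables, Cr Loans, amount 136): Loans=-89 Payables=136 Receivables=-47
After txn 3 (Dr Receivables, Cr Loans, amount 477): Loans=-566 Payables=136 Receivables=430
After txn 4 (Dr Receivables, Cr Loans, amount 269): Loans=-835 Payables=136 Receivables=699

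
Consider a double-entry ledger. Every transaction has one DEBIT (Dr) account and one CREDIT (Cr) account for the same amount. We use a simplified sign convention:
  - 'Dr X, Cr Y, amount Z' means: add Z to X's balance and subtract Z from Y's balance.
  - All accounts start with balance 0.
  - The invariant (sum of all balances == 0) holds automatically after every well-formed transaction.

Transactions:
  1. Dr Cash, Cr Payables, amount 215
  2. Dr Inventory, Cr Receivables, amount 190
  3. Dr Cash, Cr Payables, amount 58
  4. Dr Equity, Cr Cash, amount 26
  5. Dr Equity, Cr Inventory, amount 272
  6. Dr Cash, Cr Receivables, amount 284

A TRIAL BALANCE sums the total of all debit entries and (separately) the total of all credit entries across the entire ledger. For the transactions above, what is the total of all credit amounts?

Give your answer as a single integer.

Answer: 1045

Derivation:
Txn 1: credit+=215
Txn 2: credit+=190
Txn 3: credit+=58
Txn 4: credit+=26
Txn 5: credit+=272
Txn 6: credit+=284
Total credits = 1045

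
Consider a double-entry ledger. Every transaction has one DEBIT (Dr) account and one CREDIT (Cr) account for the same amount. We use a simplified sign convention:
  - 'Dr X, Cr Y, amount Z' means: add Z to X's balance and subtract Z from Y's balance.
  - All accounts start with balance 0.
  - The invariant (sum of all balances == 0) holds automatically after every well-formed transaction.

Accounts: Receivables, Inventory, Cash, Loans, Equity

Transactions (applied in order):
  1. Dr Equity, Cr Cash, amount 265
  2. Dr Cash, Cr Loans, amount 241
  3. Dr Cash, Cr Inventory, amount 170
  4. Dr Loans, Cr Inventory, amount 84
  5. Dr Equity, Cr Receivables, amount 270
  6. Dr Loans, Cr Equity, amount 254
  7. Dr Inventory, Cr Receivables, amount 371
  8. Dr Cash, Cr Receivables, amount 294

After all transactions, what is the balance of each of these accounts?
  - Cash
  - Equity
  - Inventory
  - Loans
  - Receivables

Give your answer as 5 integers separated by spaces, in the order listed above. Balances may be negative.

Answer: 440 281 117 97 -935

Derivation:
After txn 1 (Dr Equity, Cr Cash, amount 265): Cash=-265 Equity=265
After txn 2 (Dr Cash, Cr Loans, amount 241): Cash=-24 Equity=265 Loans=-241
After txn 3 (Dr Cash, Cr Inventory, amount 170): Cash=146 Equity=265 Inventory=-170 Loans=-241
After txn 4 (Dr Loans, Cr Inventory, amount 84): Cash=146 Equity=265 Inventory=-254 Loans=-157
After txn 5 (Dr Equity, Cr Receivables, amount 270): Cash=146 Equity=535 Inventory=-254 Loans=-157 Receivables=-270
After txn 6 (Dr Loans, Cr Equity, amount 254): Cash=146 Equity=281 Inventory=-254 Loans=97 Receivables=-270
After txn 7 (Dr Inventory, Cr Receivables, amount 371): Cash=146 Equity=281 Inventory=117 Loans=97 Receivables=-641
After txn 8 (Dr Cash, Cr Receivables, amount 294): Cash=440 Equity=281 Inventory=117 Loans=97 Receivables=-935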